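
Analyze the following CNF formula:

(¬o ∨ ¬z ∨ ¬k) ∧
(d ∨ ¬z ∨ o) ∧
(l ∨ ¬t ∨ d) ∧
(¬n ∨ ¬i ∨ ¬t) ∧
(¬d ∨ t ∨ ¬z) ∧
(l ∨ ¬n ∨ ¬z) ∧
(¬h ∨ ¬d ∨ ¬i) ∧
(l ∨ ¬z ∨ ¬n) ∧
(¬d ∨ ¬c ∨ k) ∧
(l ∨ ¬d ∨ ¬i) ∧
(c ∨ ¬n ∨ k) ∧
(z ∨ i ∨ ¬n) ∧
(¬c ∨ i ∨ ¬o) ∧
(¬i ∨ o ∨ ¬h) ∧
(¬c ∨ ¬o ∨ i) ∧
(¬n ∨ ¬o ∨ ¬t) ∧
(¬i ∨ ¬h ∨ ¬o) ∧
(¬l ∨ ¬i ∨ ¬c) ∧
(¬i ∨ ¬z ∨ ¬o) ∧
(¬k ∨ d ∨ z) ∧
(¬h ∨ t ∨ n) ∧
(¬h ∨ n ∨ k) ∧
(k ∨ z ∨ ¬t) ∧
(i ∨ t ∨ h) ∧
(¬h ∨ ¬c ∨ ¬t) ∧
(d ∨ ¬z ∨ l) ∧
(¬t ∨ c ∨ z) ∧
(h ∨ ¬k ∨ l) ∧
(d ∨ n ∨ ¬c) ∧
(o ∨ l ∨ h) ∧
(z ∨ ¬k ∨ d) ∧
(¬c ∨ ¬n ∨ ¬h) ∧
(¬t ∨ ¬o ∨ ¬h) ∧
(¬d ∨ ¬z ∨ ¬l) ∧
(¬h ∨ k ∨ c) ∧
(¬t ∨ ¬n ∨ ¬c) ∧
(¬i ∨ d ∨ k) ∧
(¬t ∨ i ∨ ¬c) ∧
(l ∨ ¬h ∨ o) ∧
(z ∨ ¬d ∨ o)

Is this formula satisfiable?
Yes

Yes, the formula is satisfiable.

One satisfying assignment is: z=True, n=False, c=False, d=True, h=False, i=False, t=True, k=False, l=False, o=True

Verification: With this assignment, all 40 clauses evaluate to true.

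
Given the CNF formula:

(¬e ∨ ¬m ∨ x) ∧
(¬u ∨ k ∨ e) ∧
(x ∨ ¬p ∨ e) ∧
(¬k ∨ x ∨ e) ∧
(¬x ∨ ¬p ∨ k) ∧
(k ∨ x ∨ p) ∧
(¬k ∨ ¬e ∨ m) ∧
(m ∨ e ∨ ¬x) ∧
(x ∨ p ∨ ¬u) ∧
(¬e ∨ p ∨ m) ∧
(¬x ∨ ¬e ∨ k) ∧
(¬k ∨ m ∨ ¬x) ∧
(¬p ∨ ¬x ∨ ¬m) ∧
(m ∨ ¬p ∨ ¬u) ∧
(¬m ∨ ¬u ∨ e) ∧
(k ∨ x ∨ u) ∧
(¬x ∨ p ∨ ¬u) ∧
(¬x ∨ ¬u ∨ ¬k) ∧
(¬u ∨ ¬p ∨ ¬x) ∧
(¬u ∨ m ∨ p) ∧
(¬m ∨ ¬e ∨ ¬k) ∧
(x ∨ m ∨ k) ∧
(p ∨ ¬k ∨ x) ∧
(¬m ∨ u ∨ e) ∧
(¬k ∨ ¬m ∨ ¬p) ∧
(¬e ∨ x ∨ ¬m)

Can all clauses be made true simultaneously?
No

No, the formula is not satisfiable.

No assignment of truth values to the variables can make all 26 clauses true simultaneously.

The formula is UNSAT (unsatisfiable).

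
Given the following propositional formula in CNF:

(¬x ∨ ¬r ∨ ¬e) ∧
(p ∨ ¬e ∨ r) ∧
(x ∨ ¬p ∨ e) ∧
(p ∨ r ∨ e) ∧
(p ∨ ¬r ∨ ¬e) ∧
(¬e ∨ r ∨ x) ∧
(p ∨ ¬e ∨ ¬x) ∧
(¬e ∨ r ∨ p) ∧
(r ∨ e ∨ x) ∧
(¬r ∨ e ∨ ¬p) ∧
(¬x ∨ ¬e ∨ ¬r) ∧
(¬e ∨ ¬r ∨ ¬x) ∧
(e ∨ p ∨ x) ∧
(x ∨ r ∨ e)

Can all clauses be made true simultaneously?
Yes

Yes, the formula is satisfiable.

One satisfying assignment is: p=False, x=True, r=True, e=False

Verification: With this assignment, all 14 clauses evaluate to true.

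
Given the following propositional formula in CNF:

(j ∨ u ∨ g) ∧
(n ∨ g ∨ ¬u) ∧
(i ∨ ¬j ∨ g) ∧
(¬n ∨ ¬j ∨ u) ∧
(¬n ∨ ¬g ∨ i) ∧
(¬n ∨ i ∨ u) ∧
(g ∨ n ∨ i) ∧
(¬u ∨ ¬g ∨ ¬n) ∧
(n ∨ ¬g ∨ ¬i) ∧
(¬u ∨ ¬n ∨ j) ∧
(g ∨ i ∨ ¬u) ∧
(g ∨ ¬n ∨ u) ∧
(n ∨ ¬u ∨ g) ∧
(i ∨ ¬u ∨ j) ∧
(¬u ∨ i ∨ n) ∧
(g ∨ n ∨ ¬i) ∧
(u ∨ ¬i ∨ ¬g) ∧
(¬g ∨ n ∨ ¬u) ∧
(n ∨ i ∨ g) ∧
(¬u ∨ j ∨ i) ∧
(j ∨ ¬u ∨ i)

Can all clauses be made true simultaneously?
Yes

Yes, the formula is satisfiable.

One satisfying assignment is: j=True, n=True, g=False, u=True, i=True

Verification: With this assignment, all 21 clauses evaluate to true.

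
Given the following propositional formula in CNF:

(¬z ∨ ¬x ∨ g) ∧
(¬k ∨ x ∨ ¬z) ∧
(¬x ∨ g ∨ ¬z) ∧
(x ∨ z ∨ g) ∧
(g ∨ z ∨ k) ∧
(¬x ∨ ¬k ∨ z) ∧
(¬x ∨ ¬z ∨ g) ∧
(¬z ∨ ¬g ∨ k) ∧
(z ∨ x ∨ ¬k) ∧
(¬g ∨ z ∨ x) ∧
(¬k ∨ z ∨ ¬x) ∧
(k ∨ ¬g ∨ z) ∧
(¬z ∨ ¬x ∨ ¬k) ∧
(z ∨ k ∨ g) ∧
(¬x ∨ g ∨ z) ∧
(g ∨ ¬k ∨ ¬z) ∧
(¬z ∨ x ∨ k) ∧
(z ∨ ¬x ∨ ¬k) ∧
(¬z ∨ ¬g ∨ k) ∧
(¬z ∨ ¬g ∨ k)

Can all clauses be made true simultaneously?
No

No, the formula is not satisfiable.

No assignment of truth values to the variables can make all 20 clauses true simultaneously.

The formula is UNSAT (unsatisfiable).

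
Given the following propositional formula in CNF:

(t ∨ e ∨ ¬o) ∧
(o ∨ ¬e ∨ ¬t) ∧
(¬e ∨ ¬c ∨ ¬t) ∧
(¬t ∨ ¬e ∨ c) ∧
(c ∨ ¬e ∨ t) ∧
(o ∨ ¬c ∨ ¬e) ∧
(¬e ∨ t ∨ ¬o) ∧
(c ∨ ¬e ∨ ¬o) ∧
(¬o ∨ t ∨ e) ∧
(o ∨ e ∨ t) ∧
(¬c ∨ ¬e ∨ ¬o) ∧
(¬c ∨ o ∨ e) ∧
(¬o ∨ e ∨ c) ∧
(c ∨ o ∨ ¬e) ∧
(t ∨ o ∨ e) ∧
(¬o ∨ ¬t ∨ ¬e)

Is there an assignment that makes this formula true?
Yes

Yes, the formula is satisfiable.

One satisfying assignment is: c=False, e=False, o=False, t=True

Verification: With this assignment, all 16 clauses evaluate to true.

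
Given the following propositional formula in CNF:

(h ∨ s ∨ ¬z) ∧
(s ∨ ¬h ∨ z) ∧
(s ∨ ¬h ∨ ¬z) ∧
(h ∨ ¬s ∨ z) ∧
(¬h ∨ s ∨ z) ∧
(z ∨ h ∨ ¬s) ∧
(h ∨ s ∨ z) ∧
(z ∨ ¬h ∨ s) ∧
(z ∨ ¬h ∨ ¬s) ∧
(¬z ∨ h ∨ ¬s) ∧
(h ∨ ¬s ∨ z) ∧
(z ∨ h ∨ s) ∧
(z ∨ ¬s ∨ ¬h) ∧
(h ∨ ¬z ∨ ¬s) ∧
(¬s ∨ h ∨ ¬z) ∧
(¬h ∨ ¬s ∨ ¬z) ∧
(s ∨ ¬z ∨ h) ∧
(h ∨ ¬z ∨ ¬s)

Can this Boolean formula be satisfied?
No

No, the formula is not satisfiable.

No assignment of truth values to the variables can make all 18 clauses true simultaneously.

The formula is UNSAT (unsatisfiable).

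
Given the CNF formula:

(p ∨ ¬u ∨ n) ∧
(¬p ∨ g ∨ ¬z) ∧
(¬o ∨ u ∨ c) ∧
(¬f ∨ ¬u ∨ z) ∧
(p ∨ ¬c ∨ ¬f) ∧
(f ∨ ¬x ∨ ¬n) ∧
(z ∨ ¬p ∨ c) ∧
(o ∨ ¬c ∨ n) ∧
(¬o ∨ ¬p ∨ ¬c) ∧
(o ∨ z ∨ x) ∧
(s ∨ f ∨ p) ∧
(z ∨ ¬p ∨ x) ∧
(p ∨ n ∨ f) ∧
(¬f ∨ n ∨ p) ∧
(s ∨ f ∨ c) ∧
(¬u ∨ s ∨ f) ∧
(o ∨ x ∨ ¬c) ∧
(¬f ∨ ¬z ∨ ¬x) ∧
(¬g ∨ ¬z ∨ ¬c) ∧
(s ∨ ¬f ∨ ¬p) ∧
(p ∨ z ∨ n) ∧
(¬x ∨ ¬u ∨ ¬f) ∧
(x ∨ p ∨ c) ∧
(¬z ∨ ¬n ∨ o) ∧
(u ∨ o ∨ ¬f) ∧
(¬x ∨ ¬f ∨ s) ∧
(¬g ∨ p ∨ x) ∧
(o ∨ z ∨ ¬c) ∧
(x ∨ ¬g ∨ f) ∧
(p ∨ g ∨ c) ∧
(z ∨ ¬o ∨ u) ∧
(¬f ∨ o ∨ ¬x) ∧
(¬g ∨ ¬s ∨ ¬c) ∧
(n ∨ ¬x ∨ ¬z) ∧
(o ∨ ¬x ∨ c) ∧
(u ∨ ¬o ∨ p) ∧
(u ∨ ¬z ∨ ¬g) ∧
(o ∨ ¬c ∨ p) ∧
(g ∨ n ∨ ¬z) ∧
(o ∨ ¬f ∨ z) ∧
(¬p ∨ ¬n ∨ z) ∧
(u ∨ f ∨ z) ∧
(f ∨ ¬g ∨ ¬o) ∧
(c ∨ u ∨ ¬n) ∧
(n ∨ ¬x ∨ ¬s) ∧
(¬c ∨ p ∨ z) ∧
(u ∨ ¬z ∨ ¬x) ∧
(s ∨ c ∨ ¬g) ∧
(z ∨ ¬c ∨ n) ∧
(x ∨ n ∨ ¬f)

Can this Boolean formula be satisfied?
Yes

Yes, the formula is satisfiable.

One satisfying assignment is: o=True, g=False, c=True, n=True, f=False, z=True, x=False, s=True, u=True, p=False

Verification: With this assignment, all 50 clauses evaluate to true.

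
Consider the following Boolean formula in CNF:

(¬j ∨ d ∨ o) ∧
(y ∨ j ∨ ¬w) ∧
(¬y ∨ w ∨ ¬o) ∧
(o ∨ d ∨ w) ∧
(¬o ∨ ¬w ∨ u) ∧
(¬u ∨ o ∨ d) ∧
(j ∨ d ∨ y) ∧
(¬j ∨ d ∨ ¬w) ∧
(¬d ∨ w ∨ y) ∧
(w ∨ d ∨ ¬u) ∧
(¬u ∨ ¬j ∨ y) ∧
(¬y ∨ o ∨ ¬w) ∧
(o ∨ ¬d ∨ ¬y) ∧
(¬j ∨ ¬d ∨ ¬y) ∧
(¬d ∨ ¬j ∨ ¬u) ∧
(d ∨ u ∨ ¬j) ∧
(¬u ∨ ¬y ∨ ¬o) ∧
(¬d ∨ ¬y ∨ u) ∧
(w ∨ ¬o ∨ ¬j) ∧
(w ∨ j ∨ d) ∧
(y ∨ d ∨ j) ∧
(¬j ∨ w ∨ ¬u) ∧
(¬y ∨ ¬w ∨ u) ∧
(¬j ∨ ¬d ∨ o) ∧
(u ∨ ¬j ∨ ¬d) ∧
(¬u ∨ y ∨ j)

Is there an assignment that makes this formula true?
No

No, the formula is not satisfiable.

No assignment of truth values to the variables can make all 26 clauses true simultaneously.

The formula is UNSAT (unsatisfiable).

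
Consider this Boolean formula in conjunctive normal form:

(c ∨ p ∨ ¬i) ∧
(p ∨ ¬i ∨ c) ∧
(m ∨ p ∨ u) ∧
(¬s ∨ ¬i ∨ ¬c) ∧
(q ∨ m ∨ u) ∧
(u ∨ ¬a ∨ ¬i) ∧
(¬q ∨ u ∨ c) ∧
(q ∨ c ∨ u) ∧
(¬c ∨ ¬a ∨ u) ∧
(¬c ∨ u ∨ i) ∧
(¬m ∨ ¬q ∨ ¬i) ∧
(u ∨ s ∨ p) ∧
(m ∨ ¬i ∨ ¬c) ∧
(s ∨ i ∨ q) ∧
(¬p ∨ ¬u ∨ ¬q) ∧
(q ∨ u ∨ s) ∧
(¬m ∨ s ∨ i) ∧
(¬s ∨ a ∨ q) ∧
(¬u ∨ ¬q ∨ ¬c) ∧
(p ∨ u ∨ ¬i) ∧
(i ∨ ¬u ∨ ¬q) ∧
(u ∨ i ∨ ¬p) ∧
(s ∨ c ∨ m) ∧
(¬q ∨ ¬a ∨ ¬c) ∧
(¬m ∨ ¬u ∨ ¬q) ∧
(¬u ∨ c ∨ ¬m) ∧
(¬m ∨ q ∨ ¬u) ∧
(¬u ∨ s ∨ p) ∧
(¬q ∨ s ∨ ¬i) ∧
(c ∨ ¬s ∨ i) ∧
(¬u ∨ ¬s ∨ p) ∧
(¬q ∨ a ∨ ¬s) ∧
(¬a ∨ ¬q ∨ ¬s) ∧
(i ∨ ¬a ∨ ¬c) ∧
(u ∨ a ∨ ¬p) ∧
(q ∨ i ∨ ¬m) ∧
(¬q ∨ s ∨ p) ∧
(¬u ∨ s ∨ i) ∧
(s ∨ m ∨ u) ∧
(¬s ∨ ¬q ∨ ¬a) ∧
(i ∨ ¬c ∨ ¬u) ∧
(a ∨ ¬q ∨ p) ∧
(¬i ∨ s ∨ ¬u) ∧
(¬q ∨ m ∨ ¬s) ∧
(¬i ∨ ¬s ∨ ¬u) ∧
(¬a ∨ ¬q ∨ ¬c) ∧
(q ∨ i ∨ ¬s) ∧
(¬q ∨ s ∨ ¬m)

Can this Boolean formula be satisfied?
No

No, the formula is not satisfiable.

No assignment of truth values to the variables can make all 48 clauses true simultaneously.

The formula is UNSAT (unsatisfiable).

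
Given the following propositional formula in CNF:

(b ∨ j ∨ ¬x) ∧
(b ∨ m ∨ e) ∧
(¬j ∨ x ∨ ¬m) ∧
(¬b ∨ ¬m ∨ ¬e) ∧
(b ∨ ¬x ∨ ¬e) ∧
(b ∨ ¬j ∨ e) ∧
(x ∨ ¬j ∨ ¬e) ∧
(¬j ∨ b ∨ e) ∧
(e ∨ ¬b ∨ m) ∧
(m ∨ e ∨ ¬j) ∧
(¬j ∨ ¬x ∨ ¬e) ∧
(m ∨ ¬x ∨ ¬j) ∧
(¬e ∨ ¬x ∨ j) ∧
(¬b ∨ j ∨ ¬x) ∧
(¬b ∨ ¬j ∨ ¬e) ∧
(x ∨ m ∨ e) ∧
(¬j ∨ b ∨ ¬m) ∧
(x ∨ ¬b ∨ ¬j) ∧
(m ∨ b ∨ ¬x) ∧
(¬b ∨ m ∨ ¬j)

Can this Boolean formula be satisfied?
Yes

Yes, the formula is satisfiable.

One satisfying assignment is: j=False, m=False, e=True, b=False, x=False

Verification: With this assignment, all 20 clauses evaluate to true.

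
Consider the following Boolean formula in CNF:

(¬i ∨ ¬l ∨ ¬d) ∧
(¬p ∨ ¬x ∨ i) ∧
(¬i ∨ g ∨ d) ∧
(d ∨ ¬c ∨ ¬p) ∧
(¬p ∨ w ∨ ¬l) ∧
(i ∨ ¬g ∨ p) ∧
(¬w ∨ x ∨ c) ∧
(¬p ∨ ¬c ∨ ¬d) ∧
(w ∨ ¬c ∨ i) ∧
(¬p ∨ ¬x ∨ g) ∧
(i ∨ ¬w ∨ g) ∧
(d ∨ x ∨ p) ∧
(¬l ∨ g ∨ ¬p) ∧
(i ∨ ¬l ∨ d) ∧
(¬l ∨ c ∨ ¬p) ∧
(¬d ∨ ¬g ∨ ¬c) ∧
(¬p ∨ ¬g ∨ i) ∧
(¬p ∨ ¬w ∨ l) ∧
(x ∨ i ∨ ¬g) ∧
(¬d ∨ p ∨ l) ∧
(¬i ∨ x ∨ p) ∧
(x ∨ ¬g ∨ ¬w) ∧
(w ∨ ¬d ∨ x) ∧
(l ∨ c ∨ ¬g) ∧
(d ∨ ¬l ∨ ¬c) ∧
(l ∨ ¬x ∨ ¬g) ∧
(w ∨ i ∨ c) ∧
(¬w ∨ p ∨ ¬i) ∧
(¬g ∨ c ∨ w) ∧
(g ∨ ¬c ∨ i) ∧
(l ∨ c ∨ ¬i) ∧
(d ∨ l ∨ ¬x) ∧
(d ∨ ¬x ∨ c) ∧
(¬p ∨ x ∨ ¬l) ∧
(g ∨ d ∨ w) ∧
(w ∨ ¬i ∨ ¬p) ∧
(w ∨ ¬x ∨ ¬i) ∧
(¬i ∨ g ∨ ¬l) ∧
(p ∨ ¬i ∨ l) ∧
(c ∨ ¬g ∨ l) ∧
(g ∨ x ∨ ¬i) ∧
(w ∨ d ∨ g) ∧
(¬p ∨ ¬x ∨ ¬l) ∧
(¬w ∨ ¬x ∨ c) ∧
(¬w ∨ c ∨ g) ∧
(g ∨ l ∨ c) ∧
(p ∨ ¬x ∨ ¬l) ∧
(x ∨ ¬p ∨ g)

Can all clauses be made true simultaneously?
No

No, the formula is not satisfiable.

No assignment of truth values to the variables can make all 48 clauses true simultaneously.

The formula is UNSAT (unsatisfiable).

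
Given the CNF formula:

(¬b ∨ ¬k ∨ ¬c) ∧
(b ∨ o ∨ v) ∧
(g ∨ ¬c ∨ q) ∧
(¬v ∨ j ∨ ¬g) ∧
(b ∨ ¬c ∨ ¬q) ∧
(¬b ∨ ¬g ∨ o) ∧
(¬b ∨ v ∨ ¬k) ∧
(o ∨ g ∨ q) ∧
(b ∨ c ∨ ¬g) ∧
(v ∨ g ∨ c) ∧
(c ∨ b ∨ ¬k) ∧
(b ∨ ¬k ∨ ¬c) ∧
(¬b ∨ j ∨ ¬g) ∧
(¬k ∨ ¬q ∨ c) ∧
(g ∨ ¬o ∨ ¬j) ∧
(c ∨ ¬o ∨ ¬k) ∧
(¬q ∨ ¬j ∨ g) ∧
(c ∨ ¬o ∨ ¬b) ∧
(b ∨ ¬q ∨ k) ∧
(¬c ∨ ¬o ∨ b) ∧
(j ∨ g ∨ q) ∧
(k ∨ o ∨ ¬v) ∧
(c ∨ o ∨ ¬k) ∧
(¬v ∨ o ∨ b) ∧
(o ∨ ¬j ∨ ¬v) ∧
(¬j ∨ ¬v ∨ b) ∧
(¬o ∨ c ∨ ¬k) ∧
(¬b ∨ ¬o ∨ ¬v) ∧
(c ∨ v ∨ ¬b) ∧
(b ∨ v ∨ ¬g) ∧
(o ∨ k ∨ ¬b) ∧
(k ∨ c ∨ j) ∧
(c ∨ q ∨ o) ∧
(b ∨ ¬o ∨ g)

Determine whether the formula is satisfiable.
Yes

Yes, the formula is satisfiable.

One satisfying assignment is: g=False, v=False, k=False, j=False, q=True, c=True, o=True, b=True

Verification: With this assignment, all 34 clauses evaluate to true.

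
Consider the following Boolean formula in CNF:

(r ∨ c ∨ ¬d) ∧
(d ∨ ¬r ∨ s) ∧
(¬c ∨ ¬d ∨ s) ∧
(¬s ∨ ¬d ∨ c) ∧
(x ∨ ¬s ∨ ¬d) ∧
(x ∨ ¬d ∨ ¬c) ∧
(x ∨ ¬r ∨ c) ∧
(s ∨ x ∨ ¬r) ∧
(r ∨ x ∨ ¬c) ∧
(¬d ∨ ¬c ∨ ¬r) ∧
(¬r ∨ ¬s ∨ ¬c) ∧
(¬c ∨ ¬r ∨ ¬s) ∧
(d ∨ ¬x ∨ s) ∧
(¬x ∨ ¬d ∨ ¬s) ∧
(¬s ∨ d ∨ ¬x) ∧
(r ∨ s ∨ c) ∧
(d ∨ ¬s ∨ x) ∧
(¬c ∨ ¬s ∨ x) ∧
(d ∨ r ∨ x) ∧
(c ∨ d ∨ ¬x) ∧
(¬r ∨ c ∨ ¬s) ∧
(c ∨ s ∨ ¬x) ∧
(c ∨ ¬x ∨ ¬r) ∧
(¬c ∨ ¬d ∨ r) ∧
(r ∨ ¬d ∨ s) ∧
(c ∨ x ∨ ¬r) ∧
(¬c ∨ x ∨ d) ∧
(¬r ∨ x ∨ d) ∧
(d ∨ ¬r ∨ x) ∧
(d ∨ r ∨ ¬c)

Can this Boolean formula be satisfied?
No

No, the formula is not satisfiable.

No assignment of truth values to the variables can make all 30 clauses true simultaneously.

The formula is UNSAT (unsatisfiable).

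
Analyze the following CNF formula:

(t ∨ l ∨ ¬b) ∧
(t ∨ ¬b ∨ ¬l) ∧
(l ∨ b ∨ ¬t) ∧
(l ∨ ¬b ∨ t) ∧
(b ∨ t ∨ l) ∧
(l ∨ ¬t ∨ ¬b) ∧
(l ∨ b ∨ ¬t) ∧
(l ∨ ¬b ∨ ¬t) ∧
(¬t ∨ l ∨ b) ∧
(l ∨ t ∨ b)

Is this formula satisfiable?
Yes

Yes, the formula is satisfiable.

One satisfying assignment is: b=False, l=True, t=False

Verification: With this assignment, all 10 clauses evaluate to true.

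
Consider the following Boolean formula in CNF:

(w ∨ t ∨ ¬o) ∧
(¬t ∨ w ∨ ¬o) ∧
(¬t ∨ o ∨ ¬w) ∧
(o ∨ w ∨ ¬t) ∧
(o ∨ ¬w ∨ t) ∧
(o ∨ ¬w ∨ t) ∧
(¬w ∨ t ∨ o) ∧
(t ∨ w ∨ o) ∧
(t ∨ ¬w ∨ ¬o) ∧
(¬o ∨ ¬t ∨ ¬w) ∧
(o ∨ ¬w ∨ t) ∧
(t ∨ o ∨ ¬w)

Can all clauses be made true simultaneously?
No

No, the formula is not satisfiable.

No assignment of truth values to the variables can make all 12 clauses true simultaneously.

The formula is UNSAT (unsatisfiable).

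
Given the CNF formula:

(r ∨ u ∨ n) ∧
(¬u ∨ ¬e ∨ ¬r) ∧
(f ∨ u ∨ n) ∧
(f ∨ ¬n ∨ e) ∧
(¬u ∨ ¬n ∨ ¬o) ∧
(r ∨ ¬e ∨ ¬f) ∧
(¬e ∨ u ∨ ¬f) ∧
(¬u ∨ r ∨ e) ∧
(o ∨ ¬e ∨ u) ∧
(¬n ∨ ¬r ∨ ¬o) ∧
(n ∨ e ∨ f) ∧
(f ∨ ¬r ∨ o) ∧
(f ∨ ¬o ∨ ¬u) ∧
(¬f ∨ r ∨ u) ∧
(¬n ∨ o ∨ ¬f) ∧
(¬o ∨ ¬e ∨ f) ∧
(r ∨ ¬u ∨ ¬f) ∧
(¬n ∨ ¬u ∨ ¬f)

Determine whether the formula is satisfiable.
Yes

Yes, the formula is satisfiable.

One satisfying assignment is: f=False, r=False, n=False, u=True, e=True, o=False

Verification: With this assignment, all 18 clauses evaluate to true.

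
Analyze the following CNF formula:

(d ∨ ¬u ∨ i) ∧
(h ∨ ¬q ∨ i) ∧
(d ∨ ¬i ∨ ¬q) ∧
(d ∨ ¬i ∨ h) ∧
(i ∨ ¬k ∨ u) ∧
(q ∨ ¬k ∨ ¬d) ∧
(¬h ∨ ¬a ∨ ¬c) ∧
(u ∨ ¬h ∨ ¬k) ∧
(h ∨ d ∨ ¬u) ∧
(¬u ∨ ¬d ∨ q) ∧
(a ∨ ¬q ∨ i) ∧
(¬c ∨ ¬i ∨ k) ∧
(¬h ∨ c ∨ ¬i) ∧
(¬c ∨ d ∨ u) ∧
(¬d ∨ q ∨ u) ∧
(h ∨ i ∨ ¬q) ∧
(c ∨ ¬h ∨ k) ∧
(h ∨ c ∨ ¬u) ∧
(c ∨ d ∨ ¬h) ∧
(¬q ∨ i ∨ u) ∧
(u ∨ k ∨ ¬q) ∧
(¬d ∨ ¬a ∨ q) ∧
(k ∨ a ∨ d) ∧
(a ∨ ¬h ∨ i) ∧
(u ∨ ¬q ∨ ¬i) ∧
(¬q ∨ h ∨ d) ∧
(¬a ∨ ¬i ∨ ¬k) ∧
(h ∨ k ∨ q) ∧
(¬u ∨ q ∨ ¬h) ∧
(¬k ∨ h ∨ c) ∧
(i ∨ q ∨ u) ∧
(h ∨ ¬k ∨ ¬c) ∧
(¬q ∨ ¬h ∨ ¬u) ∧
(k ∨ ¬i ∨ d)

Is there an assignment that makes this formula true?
No

No, the formula is not satisfiable.

No assignment of truth values to the variables can make all 34 clauses true simultaneously.

The formula is UNSAT (unsatisfiable).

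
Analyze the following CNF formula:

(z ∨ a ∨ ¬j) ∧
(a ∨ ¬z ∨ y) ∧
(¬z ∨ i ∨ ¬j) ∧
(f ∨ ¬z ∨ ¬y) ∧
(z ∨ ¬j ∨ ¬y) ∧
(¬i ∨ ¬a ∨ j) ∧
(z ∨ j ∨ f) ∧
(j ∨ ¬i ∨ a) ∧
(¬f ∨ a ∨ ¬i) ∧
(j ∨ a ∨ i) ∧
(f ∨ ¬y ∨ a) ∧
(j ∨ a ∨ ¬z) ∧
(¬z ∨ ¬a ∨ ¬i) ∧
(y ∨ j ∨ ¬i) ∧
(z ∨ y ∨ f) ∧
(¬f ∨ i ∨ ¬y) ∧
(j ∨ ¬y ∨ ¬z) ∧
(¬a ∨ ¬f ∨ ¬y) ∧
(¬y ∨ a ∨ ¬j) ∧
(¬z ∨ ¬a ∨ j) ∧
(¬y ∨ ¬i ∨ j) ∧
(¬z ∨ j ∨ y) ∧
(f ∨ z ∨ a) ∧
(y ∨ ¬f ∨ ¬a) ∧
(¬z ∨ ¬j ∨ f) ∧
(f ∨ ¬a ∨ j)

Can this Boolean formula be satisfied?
No

No, the formula is not satisfiable.

No assignment of truth values to the variables can make all 26 clauses true simultaneously.

The formula is UNSAT (unsatisfiable).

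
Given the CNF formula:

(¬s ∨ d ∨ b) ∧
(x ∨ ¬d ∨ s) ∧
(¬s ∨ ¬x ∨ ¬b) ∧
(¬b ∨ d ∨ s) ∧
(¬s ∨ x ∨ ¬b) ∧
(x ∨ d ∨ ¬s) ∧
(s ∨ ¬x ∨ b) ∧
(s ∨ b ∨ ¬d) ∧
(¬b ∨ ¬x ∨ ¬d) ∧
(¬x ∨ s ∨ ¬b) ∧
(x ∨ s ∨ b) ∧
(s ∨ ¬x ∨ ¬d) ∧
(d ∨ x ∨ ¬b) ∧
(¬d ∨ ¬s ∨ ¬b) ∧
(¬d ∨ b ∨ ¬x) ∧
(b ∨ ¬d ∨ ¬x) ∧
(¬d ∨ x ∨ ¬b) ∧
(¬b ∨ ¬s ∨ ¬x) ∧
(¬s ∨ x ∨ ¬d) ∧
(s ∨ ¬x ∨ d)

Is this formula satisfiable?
No

No, the formula is not satisfiable.

No assignment of truth values to the variables can make all 20 clauses true simultaneously.

The formula is UNSAT (unsatisfiable).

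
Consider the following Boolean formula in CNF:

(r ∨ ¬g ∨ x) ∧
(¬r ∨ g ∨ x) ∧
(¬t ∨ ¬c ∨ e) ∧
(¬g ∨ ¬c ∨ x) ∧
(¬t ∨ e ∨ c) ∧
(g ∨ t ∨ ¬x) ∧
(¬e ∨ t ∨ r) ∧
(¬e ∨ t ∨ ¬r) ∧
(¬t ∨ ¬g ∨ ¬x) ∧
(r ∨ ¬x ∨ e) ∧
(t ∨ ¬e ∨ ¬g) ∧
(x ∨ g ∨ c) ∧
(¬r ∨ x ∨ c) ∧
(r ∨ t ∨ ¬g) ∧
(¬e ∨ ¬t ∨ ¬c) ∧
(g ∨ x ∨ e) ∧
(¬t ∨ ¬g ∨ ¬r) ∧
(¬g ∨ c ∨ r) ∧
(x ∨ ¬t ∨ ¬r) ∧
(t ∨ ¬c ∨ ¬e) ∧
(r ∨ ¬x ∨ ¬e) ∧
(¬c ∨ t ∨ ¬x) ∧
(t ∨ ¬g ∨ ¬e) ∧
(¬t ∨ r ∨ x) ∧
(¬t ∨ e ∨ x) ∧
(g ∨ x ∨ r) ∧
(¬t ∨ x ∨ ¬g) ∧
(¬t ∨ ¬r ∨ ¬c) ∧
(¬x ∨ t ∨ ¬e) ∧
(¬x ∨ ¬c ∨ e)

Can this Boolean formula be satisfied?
Yes

Yes, the formula is satisfiable.

One satisfying assignment is: t=False, x=True, r=True, g=True, c=False, e=False

Verification: With this assignment, all 30 clauses evaluate to true.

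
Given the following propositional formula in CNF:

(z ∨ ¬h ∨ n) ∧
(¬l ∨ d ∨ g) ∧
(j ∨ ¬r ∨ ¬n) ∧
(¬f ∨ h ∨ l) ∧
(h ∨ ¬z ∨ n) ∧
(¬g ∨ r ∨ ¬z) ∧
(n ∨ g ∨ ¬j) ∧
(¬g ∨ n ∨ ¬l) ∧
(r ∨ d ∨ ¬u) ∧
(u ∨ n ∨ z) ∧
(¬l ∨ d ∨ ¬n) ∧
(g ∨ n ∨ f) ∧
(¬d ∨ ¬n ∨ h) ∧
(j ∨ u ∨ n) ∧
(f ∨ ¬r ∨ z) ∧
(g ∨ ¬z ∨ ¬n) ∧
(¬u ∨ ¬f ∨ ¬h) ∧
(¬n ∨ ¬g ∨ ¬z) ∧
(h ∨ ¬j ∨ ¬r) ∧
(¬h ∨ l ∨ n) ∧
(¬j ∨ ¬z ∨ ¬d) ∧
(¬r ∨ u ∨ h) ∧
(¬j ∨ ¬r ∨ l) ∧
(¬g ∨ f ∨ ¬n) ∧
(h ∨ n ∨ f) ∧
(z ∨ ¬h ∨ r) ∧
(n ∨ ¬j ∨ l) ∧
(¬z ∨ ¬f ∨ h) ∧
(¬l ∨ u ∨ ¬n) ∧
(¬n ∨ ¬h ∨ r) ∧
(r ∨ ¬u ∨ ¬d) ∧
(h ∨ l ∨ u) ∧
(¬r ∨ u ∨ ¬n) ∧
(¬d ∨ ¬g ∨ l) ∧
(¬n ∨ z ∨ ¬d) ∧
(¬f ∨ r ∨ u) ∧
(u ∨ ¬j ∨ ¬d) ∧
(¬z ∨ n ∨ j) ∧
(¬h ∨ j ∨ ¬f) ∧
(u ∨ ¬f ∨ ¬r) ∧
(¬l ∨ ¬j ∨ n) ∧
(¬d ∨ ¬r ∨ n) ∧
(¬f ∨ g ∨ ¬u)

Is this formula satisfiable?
No

No, the formula is not satisfiable.

No assignment of truth values to the variables can make all 43 clauses true simultaneously.

The formula is UNSAT (unsatisfiable).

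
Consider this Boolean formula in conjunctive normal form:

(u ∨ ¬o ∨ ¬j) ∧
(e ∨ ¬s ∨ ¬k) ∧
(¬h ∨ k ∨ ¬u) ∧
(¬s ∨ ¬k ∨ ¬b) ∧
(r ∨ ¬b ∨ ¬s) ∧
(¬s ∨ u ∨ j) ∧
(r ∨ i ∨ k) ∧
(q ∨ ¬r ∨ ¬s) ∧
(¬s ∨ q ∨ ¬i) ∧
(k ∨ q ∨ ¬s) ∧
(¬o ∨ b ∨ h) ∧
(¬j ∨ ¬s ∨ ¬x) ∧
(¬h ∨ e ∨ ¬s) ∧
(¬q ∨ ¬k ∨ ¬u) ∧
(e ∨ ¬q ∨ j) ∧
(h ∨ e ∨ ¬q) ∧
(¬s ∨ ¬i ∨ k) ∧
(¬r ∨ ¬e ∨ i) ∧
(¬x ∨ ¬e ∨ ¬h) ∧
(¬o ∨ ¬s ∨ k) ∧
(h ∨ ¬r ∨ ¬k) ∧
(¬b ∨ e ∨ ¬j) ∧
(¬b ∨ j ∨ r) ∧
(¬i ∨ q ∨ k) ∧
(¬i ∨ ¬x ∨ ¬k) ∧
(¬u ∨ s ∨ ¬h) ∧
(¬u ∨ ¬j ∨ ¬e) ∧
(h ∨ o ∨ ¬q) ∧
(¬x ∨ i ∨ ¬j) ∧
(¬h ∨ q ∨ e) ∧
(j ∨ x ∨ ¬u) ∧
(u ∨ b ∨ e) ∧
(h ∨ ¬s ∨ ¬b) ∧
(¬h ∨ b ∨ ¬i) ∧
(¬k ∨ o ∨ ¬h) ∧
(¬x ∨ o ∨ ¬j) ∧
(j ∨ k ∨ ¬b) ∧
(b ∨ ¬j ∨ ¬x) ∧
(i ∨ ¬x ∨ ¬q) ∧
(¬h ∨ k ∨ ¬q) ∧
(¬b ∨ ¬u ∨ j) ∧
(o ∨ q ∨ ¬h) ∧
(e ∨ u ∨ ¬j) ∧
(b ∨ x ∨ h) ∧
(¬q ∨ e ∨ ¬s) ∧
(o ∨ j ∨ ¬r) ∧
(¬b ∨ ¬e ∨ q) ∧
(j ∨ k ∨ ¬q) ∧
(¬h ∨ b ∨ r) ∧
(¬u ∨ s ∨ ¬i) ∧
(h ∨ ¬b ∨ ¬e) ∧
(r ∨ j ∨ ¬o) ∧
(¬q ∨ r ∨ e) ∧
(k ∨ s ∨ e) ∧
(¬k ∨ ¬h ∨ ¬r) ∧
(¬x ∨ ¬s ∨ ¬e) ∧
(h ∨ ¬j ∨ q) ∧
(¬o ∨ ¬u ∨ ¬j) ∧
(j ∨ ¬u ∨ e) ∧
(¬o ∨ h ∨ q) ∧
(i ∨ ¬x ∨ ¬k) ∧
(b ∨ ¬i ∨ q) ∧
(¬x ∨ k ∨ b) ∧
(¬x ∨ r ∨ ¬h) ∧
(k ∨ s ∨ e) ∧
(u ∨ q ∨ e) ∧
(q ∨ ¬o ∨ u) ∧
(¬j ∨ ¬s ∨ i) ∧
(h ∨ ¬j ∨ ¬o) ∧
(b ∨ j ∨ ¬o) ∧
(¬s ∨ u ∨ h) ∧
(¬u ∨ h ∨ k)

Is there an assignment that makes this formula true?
No

No, the formula is not satisfiable.

No assignment of truth values to the variables can make all 72 clauses true simultaneously.

The formula is UNSAT (unsatisfiable).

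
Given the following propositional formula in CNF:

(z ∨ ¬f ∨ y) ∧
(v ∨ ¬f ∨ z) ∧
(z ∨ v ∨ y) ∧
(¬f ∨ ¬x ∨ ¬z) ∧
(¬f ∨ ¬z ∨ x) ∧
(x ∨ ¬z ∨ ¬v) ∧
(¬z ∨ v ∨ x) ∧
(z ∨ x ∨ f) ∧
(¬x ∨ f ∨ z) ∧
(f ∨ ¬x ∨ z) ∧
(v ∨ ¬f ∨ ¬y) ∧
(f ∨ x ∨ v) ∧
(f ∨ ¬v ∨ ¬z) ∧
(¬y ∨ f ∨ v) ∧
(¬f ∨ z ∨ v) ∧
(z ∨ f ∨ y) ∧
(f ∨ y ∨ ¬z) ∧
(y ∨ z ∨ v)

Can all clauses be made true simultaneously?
Yes

Yes, the formula is satisfiable.

One satisfying assignment is: z=False, v=True, x=False, y=True, f=True

Verification: With this assignment, all 18 clauses evaluate to true.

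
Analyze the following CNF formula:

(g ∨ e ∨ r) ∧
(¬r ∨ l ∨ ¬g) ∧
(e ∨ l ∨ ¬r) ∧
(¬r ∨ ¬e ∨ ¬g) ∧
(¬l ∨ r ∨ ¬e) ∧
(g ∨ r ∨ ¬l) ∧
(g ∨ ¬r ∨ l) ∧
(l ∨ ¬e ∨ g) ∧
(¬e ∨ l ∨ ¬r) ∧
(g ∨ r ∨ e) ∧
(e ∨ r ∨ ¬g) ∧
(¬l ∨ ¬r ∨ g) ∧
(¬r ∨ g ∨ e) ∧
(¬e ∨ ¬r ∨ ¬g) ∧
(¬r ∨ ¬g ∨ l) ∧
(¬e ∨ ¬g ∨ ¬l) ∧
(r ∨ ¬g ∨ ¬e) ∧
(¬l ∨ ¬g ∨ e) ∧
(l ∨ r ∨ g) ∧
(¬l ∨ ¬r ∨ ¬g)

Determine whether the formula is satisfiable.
No

No, the formula is not satisfiable.

No assignment of truth values to the variables can make all 20 clauses true simultaneously.

The formula is UNSAT (unsatisfiable).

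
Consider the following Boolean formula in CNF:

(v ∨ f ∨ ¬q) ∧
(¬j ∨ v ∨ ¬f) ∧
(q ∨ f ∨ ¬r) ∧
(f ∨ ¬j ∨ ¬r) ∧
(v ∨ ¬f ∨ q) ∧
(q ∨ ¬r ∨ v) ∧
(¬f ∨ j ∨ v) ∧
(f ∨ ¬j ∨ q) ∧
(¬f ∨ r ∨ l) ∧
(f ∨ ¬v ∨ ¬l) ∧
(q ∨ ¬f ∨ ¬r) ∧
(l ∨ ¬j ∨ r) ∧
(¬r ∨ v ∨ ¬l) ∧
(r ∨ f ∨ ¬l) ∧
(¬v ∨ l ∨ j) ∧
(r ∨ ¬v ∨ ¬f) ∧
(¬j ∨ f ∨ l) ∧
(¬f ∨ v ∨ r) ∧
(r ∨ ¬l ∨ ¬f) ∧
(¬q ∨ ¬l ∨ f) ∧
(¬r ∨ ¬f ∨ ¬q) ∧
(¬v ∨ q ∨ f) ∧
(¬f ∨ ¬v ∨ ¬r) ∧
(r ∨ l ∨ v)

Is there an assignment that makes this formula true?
No

No, the formula is not satisfiable.

No assignment of truth values to the variables can make all 24 clauses true simultaneously.

The formula is UNSAT (unsatisfiable).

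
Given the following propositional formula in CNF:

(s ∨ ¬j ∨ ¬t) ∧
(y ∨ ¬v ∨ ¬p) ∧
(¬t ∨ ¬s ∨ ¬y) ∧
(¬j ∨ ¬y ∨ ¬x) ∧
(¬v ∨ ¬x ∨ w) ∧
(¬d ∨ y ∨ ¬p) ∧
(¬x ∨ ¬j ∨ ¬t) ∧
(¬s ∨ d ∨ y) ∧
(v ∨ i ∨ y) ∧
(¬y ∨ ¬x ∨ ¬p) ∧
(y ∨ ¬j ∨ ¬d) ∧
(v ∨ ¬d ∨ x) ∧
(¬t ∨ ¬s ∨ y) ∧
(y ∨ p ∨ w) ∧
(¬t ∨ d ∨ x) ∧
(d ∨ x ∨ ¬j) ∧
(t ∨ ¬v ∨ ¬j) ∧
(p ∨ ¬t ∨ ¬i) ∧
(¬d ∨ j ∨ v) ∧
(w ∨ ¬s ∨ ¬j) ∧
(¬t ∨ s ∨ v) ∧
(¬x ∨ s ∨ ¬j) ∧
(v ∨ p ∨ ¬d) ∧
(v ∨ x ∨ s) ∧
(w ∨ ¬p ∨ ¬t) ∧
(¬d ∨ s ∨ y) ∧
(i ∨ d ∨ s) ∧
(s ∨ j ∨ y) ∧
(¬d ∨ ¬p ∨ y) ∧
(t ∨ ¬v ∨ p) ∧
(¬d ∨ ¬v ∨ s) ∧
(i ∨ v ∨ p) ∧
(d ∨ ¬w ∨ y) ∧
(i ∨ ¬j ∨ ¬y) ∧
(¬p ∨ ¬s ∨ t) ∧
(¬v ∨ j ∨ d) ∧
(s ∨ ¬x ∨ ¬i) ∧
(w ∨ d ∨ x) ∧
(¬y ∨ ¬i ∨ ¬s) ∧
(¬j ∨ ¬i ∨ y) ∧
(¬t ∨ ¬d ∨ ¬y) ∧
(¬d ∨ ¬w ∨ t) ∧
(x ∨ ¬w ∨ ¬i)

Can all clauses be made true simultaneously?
No

No, the formula is not satisfiable.

No assignment of truth values to the variables can make all 43 clauses true simultaneously.

The formula is UNSAT (unsatisfiable).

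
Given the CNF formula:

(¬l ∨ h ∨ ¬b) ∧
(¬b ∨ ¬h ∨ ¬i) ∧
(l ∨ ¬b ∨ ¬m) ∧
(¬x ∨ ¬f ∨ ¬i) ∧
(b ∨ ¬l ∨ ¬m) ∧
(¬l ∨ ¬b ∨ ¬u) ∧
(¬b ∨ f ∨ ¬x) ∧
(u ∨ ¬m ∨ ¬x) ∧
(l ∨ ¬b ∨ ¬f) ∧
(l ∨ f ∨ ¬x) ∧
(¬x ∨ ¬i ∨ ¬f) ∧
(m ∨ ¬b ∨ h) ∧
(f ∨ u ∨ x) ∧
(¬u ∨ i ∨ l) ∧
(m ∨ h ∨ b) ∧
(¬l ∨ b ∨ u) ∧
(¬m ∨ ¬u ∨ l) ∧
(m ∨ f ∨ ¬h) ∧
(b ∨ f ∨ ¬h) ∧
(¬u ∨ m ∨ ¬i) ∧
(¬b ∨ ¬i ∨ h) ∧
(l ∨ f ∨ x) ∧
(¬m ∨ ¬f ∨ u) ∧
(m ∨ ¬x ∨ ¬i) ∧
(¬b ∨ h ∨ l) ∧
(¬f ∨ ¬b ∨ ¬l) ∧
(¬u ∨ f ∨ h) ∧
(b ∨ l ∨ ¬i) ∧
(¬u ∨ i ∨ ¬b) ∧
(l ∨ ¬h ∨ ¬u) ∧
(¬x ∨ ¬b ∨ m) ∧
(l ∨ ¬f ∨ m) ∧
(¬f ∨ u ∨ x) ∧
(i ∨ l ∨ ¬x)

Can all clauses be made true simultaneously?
Yes

Yes, the formula is satisfiable.

One satisfying assignment is: u=True, l=True, h=True, i=False, f=True, b=False, x=False, m=False

Verification: With this assignment, all 34 clauses evaluate to true.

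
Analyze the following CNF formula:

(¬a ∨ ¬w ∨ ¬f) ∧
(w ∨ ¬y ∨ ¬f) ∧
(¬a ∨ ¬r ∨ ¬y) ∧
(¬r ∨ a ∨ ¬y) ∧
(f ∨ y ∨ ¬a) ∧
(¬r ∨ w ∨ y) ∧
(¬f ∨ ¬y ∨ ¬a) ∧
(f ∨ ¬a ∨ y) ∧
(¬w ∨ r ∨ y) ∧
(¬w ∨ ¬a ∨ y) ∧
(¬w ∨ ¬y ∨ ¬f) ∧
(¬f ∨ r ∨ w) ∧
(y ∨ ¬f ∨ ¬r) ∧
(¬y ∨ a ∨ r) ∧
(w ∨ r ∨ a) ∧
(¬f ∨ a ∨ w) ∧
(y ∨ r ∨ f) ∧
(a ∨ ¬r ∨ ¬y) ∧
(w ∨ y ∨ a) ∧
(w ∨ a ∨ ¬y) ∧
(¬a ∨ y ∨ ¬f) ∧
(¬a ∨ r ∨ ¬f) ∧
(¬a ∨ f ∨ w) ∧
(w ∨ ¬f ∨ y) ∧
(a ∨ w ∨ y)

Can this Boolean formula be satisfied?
Yes

Yes, the formula is satisfiable.

One satisfying assignment is: w=True, a=True, y=True, r=False, f=False

Verification: With this assignment, all 25 clauses evaluate to true.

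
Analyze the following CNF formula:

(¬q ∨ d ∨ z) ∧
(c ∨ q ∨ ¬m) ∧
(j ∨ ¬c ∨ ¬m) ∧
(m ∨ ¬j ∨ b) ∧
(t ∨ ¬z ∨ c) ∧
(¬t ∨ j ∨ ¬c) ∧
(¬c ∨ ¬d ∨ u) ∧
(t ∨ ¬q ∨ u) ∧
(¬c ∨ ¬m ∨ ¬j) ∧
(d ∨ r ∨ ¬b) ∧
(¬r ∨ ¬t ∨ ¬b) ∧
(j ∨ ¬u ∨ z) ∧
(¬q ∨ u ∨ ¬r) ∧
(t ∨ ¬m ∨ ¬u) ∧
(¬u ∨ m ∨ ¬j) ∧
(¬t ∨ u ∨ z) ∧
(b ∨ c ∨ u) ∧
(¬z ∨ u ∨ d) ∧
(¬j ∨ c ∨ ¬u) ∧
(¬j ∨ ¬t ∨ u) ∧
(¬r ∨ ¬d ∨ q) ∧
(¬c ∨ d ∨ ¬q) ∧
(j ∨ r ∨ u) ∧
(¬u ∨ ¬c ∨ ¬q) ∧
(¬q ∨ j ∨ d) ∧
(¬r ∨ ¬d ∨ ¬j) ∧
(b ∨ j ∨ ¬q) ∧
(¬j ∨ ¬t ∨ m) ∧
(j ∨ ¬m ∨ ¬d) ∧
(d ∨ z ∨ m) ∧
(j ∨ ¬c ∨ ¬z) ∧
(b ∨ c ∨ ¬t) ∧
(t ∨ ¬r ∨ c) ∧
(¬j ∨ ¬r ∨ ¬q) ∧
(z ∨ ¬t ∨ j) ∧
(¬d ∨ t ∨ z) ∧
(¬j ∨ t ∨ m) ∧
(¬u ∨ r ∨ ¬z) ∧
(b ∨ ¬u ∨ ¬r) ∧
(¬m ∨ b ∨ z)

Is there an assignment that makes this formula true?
No

No, the formula is not satisfiable.

No assignment of truth values to the variables can make all 40 clauses true simultaneously.

The formula is UNSAT (unsatisfiable).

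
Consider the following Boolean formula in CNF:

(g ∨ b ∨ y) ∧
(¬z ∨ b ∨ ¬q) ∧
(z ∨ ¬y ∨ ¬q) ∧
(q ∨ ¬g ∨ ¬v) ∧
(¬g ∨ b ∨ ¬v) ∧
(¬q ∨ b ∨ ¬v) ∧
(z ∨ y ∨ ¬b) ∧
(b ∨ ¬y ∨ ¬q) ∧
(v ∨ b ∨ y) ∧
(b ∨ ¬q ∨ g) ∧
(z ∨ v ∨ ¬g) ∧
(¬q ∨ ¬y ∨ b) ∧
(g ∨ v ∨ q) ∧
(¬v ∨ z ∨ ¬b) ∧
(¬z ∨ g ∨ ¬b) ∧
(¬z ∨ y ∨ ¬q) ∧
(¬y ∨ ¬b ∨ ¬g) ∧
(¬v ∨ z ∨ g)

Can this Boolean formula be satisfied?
Yes

Yes, the formula is satisfiable.

One satisfying assignment is: y=False, g=True, q=False, v=False, z=True, b=True

Verification: With this assignment, all 18 clauses evaluate to true.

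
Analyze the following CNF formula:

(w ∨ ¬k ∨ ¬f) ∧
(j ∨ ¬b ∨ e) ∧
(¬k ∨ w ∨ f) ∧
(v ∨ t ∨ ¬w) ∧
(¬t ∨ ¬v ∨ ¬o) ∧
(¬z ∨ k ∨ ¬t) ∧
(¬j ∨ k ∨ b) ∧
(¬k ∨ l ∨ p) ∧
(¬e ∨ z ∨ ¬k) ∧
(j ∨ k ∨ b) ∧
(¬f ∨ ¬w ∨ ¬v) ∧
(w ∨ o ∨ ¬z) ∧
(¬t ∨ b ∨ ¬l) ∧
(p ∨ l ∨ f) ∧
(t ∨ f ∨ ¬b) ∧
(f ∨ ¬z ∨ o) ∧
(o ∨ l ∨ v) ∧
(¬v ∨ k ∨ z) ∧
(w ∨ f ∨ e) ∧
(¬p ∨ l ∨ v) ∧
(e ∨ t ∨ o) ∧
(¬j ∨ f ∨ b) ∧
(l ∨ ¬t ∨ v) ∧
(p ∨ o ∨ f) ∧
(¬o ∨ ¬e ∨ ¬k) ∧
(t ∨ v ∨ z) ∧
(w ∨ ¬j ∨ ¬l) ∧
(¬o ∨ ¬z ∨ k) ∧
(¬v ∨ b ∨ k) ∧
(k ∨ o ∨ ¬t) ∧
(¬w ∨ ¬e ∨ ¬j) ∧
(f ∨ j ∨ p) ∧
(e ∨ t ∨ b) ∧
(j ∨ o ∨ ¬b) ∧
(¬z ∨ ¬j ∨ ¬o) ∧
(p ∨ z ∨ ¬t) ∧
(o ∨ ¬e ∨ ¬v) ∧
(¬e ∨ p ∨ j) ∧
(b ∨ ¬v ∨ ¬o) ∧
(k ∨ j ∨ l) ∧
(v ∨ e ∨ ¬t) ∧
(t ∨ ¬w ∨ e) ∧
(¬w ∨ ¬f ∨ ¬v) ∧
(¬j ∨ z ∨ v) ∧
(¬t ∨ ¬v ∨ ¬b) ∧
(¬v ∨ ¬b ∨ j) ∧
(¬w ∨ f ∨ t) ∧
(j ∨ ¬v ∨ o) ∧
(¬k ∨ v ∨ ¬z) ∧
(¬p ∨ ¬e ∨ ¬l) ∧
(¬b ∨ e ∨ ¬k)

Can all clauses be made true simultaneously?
No

No, the formula is not satisfiable.

No assignment of truth values to the variables can make all 51 clauses true simultaneously.

The formula is UNSAT (unsatisfiable).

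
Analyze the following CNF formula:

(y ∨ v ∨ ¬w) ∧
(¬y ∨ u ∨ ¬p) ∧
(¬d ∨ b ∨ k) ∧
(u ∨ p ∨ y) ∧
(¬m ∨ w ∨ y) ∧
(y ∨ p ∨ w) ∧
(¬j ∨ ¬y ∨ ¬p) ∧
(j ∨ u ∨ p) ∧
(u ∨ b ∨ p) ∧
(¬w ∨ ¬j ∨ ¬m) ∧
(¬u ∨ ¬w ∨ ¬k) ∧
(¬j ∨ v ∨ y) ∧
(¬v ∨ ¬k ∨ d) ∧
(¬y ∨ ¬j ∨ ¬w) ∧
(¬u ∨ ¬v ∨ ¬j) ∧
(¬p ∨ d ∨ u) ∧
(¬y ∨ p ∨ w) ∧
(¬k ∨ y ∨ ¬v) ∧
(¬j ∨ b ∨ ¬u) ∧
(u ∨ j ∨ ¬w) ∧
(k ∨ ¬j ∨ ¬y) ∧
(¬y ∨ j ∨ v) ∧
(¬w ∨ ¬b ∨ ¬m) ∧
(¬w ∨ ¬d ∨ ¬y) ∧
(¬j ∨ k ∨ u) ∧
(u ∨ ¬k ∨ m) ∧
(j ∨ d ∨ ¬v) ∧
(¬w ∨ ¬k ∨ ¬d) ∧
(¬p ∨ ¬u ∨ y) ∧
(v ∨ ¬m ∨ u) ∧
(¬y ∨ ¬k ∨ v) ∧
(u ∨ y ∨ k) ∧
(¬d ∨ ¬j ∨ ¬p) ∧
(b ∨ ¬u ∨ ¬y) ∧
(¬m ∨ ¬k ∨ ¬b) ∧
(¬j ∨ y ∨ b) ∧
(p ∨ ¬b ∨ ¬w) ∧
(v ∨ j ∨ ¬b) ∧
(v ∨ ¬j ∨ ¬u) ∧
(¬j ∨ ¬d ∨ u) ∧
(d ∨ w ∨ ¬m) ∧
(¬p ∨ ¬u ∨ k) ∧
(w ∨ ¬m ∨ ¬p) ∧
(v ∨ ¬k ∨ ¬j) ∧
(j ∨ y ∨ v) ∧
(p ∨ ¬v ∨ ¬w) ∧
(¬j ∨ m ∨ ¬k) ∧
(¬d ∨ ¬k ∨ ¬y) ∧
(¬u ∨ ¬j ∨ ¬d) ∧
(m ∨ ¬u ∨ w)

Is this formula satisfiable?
No

No, the formula is not satisfiable.

No assignment of truth values to the variables can make all 50 clauses true simultaneously.

The formula is UNSAT (unsatisfiable).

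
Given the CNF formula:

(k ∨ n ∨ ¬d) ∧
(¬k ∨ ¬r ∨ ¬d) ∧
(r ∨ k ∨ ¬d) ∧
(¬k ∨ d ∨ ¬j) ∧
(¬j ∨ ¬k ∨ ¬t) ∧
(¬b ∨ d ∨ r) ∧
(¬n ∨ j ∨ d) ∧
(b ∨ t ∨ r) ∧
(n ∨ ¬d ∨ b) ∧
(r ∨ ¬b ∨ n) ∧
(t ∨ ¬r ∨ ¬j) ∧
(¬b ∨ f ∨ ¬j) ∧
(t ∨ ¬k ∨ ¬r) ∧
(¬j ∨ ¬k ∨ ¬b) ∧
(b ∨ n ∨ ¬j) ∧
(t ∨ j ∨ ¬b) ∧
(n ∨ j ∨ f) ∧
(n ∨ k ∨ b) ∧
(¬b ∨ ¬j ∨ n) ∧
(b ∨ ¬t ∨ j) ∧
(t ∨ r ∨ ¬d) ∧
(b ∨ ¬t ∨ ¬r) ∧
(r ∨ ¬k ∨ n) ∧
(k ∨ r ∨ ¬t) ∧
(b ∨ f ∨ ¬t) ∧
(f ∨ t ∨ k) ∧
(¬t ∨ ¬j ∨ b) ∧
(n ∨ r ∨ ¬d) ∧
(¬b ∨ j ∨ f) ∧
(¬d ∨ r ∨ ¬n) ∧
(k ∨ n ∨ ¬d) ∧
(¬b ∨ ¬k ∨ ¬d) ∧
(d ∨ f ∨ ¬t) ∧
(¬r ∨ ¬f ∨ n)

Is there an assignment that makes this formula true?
Yes

Yes, the formula is satisfiable.

One satisfying assignment is: r=True, b=False, n=True, k=False, f=True, t=False, j=False, d=True

Verification: With this assignment, all 34 clauses evaluate to true.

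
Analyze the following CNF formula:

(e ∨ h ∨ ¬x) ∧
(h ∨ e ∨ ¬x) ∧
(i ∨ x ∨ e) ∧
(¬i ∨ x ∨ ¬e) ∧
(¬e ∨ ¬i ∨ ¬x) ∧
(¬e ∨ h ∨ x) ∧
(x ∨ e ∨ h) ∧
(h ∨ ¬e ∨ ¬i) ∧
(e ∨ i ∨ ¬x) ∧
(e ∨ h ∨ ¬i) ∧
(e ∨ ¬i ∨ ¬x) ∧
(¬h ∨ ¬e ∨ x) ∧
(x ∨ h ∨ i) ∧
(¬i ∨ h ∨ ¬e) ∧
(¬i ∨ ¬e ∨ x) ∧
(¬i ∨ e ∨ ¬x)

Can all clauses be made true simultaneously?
Yes

Yes, the formula is satisfiable.

One satisfying assignment is: x=True, i=False, e=True, h=False

Verification: With this assignment, all 16 clauses evaluate to true.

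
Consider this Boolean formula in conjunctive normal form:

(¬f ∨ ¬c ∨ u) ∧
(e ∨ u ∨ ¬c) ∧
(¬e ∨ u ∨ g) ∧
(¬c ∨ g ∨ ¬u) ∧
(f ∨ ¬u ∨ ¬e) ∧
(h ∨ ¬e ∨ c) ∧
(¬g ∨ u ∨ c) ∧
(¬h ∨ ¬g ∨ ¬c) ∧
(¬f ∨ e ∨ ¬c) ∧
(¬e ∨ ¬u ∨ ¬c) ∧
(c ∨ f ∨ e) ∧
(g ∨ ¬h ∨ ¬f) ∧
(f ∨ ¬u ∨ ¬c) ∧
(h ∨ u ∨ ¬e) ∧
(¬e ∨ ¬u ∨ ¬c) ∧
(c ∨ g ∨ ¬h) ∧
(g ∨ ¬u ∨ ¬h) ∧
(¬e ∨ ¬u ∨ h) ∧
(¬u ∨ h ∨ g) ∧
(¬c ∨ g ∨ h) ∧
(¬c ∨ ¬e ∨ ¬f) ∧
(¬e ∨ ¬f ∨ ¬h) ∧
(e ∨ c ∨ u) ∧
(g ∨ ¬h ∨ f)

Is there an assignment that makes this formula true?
Yes

Yes, the formula is satisfiable.

One satisfying assignment is: u=True, h=True, c=False, f=True, e=False, g=True

Verification: With this assignment, all 24 clauses evaluate to true.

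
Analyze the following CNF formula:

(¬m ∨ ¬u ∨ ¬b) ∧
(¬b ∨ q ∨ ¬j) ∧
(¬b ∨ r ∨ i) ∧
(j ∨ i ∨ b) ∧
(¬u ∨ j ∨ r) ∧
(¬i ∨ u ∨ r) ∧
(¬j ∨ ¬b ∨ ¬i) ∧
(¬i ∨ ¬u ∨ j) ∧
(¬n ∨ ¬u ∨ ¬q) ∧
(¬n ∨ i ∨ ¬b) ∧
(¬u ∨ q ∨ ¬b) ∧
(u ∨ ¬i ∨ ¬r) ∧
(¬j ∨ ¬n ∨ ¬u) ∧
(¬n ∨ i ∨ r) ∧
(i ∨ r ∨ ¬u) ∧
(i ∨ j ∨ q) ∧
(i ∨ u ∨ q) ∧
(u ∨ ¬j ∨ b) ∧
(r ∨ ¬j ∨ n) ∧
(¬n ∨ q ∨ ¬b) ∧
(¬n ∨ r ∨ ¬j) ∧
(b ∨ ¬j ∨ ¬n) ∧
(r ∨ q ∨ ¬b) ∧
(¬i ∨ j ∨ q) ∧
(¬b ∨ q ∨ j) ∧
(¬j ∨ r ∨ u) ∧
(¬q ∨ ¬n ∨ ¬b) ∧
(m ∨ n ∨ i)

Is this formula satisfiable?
Yes

Yes, the formula is satisfiable.

One satisfying assignment is: n=False, r=True, q=True, u=False, b=True, j=True, m=True, i=False

Verification: With this assignment, all 28 clauses evaluate to true.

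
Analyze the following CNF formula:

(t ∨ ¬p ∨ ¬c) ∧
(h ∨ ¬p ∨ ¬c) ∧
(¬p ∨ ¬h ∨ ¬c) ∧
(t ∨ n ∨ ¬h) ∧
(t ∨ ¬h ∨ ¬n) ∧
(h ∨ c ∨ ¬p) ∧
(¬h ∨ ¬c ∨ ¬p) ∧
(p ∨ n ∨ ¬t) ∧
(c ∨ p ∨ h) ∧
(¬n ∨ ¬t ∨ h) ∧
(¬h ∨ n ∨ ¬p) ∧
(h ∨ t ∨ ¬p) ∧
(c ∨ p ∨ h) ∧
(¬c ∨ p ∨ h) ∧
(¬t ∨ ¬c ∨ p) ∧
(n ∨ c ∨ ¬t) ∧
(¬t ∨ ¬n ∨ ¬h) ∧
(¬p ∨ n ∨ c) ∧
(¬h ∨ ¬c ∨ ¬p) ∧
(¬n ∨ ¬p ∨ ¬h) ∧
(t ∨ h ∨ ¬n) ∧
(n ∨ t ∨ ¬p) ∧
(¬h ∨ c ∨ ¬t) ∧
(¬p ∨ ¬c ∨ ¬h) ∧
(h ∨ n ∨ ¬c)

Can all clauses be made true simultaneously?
No

No, the formula is not satisfiable.

No assignment of truth values to the variables can make all 25 clauses true simultaneously.

The formula is UNSAT (unsatisfiable).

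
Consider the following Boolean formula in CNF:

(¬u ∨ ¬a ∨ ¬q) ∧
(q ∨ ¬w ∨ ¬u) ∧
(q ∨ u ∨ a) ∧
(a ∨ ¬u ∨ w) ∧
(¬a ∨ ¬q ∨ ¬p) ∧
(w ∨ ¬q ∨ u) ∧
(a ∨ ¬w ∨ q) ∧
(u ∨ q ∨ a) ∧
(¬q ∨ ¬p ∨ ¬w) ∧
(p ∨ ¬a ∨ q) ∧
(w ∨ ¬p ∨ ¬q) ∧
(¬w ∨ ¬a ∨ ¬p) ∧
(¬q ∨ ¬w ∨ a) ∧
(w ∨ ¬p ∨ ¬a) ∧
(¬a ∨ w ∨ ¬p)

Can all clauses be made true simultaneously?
Yes

Yes, the formula is satisfiable.

One satisfying assignment is: w=True, q=True, p=False, a=True, u=False

Verification: With this assignment, all 15 clauses evaluate to true.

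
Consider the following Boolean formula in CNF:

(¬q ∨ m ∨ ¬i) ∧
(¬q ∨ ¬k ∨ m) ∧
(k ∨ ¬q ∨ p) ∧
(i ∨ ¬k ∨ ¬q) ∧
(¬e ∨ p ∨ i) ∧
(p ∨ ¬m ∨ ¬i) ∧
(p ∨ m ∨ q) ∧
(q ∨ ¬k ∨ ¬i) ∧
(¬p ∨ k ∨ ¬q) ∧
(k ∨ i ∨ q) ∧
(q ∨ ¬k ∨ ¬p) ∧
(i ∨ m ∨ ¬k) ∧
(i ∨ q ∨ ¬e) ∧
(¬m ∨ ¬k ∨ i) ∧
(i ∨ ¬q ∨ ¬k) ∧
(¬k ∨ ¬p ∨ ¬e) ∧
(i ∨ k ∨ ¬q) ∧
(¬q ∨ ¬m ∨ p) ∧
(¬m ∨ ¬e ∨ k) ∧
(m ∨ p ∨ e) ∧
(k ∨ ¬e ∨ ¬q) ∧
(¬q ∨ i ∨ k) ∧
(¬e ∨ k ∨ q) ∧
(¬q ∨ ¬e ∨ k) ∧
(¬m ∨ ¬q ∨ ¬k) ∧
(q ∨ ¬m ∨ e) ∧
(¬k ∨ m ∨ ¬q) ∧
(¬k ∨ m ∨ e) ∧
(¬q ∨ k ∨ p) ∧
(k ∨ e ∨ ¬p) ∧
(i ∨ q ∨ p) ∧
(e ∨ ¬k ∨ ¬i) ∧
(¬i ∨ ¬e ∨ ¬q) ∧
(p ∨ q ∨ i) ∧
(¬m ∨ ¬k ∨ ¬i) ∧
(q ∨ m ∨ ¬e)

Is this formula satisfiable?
No

No, the formula is not satisfiable.

No assignment of truth values to the variables can make all 36 clauses true simultaneously.

The formula is UNSAT (unsatisfiable).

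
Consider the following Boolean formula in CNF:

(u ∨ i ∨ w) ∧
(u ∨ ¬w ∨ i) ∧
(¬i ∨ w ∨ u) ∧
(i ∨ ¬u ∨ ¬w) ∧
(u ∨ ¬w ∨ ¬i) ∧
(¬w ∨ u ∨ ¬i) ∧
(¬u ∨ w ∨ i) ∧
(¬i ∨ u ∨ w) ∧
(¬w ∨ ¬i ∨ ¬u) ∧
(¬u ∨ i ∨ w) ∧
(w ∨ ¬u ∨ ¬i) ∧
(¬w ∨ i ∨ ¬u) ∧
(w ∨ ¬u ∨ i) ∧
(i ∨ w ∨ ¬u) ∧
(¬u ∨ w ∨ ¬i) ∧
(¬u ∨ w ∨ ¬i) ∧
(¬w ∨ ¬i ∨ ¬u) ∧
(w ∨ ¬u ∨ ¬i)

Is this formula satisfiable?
No

No, the formula is not satisfiable.

No assignment of truth values to the variables can make all 18 clauses true simultaneously.

The formula is UNSAT (unsatisfiable).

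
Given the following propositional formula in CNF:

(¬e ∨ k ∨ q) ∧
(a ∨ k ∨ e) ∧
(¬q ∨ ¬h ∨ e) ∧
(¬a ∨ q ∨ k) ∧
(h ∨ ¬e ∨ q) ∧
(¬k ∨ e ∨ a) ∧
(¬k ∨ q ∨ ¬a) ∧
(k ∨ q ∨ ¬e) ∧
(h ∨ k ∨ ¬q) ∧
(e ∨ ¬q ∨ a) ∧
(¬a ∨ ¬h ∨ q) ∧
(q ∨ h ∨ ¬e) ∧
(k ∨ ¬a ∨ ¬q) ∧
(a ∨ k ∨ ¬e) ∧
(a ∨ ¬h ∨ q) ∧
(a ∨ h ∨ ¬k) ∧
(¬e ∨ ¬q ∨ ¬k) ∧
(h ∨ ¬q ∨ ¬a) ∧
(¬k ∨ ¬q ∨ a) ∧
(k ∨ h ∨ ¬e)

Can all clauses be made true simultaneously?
No

No, the formula is not satisfiable.

No assignment of truth values to the variables can make all 20 clauses true simultaneously.

The formula is UNSAT (unsatisfiable).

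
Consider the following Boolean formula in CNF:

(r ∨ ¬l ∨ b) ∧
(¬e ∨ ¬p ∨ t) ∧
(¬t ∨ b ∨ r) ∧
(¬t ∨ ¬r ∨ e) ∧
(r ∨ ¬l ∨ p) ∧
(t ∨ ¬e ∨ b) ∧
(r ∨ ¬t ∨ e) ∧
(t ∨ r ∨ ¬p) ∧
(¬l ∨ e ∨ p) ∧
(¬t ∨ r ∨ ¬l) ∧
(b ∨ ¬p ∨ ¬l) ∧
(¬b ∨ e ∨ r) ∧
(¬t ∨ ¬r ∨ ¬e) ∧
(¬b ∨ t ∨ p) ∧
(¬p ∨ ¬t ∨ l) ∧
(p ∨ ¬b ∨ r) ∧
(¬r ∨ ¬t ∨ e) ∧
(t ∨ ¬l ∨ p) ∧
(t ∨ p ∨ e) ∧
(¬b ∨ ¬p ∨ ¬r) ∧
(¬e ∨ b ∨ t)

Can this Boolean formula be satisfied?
Yes

Yes, the formula is satisfiable.

One satisfying assignment is: t=False, e=False, l=False, p=True, b=False, r=True

Verification: With this assignment, all 21 clauses evaluate to true.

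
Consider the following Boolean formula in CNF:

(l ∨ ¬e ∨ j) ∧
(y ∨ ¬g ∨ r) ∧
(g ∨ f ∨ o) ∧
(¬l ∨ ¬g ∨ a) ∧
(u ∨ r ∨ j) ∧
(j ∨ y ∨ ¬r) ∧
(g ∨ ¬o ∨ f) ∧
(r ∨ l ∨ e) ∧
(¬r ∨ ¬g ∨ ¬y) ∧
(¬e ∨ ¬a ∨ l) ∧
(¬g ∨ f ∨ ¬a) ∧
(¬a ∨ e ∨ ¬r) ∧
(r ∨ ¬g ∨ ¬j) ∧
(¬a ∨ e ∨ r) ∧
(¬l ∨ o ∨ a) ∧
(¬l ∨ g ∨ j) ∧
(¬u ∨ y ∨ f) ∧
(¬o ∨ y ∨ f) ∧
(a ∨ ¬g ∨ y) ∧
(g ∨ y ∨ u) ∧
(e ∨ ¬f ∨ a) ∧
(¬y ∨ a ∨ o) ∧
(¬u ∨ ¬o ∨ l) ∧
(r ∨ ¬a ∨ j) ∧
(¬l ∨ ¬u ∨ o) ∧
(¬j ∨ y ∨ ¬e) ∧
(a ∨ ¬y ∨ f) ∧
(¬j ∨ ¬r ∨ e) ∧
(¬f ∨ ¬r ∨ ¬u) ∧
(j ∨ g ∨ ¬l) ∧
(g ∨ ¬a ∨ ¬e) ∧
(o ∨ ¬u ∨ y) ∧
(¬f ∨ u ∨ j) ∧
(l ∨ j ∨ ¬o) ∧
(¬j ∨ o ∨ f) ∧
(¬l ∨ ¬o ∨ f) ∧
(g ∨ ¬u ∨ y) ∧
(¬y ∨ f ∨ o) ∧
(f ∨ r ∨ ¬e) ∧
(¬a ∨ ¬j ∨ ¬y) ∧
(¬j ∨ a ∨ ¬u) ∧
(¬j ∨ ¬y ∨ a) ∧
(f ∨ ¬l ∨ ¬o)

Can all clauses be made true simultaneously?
No

No, the formula is not satisfiable.

No assignment of truth values to the variables can make all 43 clauses true simultaneously.

The formula is UNSAT (unsatisfiable).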